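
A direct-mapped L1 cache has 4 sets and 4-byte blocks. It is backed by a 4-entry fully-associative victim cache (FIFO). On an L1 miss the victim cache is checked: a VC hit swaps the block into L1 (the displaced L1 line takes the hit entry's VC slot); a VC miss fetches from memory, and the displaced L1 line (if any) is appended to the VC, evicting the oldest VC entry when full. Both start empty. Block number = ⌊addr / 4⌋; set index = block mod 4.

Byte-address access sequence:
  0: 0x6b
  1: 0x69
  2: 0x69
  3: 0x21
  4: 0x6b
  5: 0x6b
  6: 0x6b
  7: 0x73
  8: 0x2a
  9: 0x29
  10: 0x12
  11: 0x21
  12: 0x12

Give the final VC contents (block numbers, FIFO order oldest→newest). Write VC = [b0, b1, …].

VC = [8, 26, 28]

0: 0x6b (blk 26, set 2) → MISS  vc=[]
1: 0x69 (blk 26, set 2) → L1-HIT  vc=[]
2: 0x69 (blk 26, set 2) → L1-HIT  vc=[]
3: 0x21 (blk 8, set 0) → MISS  vc=[]
4: 0x6b (blk 26, set 2) → L1-HIT  vc=[]
5: 0x6b (blk 26, set 2) → L1-HIT  vc=[]
6: 0x6b (blk 26, set 2) → L1-HIT  vc=[]
7: 0x73 (blk 28, set 0) → MISS  vc=[8]
8: 0x2a (blk 10, set 2) → MISS  vc=[8, 26]
9: 0x29 (blk 10, set 2) → L1-HIT  vc=[8, 26]
10: 0x12 (blk 4, set 0) → MISS  vc=[8, 26, 28]
11: 0x21 (blk 8, set 0) → VC-HIT  vc=[4, 26, 28]
12: 0x12 (blk 4, set 0) → VC-HIT  vc=[8, 26, 28]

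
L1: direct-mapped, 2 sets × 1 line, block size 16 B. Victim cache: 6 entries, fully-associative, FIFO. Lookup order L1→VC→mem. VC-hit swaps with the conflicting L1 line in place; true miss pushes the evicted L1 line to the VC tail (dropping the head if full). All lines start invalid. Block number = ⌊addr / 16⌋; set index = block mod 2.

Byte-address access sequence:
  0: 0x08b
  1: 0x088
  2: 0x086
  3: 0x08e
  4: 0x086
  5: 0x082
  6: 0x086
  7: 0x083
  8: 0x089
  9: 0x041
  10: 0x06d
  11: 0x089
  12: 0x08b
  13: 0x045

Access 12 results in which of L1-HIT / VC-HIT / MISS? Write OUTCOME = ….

OUTCOME = L1-HIT

#0 0x8b→b8/s0 MISS; vc=[]
#1 0x88→b8/s0 L1-HIT; vc=[]
#2 0x86→b8/s0 L1-HIT; vc=[]
#3 0x8e→b8/s0 L1-HIT; vc=[]
#4 0x86→b8/s0 L1-HIT; vc=[]
#5 0x82→b8/s0 L1-HIT; vc=[]
#6 0x86→b8/s0 L1-HIT; vc=[]
#7 0x83→b8/s0 L1-HIT; vc=[]
#8 0x89→b8/s0 L1-HIT; vc=[]
#9 0x41→b4/s0 MISS; vc=[8]
#10 0x6d→b6/s0 MISS; vc=[8,4]
#11 0x89→b8/s0 VC-HIT; vc=[6,4]
#12 0x8b→b8/s0 L1-HIT; vc=[6,4]
#13 0x45→b4/s0 VC-HIT; vc=[6,8]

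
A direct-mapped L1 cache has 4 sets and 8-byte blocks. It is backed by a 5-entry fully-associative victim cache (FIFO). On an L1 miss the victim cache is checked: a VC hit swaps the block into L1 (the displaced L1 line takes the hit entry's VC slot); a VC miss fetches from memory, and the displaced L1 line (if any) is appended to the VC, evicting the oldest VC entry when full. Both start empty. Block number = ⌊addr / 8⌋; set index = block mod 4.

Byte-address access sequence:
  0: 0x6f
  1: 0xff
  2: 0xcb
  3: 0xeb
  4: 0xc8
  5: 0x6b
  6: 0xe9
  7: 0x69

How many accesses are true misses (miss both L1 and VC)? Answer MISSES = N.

MISSES = 4

  [0] addr=0x6f blk=13 s=1: MISS | VC []
  [1] addr=0xff blk=31 s=3: MISS | VC []
  [2] addr=0xcb blk=25 s=1: MISS | VC [13]
  [3] addr=0xeb blk=29 s=1: MISS | VC [13, 25]
  [4] addr=0xc8 blk=25 s=1: VC-HIT | VC [13, 29]
  [5] addr=0x6b blk=13 s=1: VC-HIT | VC [25, 29]
  [6] addr=0xe9 blk=29 s=1: VC-HIT | VC [25, 13]
  [7] addr=0x69 blk=13 s=1: VC-HIT | VC [25, 29]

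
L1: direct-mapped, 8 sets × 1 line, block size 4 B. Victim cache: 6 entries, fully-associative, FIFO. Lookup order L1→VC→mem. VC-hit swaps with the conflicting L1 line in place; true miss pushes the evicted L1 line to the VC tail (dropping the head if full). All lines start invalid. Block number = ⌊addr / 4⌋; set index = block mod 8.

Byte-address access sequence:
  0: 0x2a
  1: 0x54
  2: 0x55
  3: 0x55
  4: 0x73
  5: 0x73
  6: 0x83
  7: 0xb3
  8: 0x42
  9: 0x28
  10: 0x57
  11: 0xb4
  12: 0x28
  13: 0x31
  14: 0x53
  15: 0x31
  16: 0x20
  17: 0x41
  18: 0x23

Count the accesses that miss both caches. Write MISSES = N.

MISSES = 10

#0 0x2a→b10/s2 MISS; vc=[]
#1 0x54→b21/s5 MISS; vc=[]
#2 0x55→b21/s5 L1-HIT; vc=[]
#3 0x55→b21/s5 L1-HIT; vc=[]
#4 0x73→b28/s4 MISS; vc=[]
#5 0x73→b28/s4 L1-HIT; vc=[]
#6 0x83→b32/s0 MISS; vc=[]
#7 0xb3→b44/s4 MISS; vc=[28]
#8 0x42→b16/s0 MISS; vc=[28,32]
#9 0x28→b10/s2 L1-HIT; vc=[28,32]
#10 0x57→b21/s5 L1-HIT; vc=[28,32]
#11 0xb4→b45/s5 MISS; vc=[28,32,21]
#12 0x28→b10/s2 L1-HIT; vc=[28,32,21]
#13 0x31→b12/s4 MISS; vc=[28,32,21,44]
#14 0x53→b20/s4 MISS; vc=[28,32,21,44,12]
#15 0x31→b12/s4 VC-HIT; vc=[28,32,21,44,20]
#16 0x20→b8/s0 MISS; vc=[28,32,21,44,20,16]
#17 0x41→b16/s0 VC-HIT; vc=[28,32,21,44,20,8]
#18 0x23→b8/s0 VC-HIT; vc=[28,32,21,44,20,16]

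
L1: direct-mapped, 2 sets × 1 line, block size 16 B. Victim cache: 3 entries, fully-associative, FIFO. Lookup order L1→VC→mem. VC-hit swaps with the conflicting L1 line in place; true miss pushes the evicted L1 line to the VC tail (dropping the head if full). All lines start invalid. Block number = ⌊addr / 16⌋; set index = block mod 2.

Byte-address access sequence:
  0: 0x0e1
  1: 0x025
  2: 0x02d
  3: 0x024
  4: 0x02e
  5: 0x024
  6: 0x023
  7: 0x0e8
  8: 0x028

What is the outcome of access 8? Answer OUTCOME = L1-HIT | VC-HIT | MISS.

OUTCOME = VC-HIT

#0 0xe1→b14/s0 MISS; vc=[]
#1 0x25→b2/s0 MISS; vc=[14]
#2 0x2d→b2/s0 L1-HIT; vc=[14]
#3 0x24→b2/s0 L1-HIT; vc=[14]
#4 0x2e→b2/s0 L1-HIT; vc=[14]
#5 0x24→b2/s0 L1-HIT; vc=[14]
#6 0x23→b2/s0 L1-HIT; vc=[14]
#7 0xe8→b14/s0 VC-HIT; vc=[2]
#8 0x28→b2/s0 VC-HIT; vc=[14]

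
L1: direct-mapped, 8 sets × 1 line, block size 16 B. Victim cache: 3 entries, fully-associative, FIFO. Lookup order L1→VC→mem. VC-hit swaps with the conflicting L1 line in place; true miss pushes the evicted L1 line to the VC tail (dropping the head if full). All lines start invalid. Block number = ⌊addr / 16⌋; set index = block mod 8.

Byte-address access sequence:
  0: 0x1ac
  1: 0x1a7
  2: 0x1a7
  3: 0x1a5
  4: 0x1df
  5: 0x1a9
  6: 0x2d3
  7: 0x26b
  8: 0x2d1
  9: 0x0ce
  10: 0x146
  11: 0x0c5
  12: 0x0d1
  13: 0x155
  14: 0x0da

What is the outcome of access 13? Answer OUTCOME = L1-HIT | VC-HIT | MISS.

OUTCOME = MISS

0: 0x1ac (blk 26, set 2) → MISS  vc=[]
1: 0x1a7 (blk 26, set 2) → L1-HIT  vc=[]
2: 0x1a7 (blk 26, set 2) → L1-HIT  vc=[]
3: 0x1a5 (blk 26, set 2) → L1-HIT  vc=[]
4: 0x1df (blk 29, set 5) → MISS  vc=[]
5: 0x1a9 (blk 26, set 2) → L1-HIT  vc=[]
6: 0x2d3 (blk 45, set 5) → MISS  vc=[29]
7: 0x26b (blk 38, set 6) → MISS  vc=[29]
8: 0x2d1 (blk 45, set 5) → L1-HIT  vc=[29]
9: 0xce (blk 12, set 4) → MISS  vc=[29]
10: 0x146 (blk 20, set 4) → MISS  vc=[29, 12]
11: 0xc5 (blk 12, set 4) → VC-HIT  vc=[29, 20]
12: 0xd1 (blk 13, set 5) → MISS  vc=[29, 20, 45]
13: 0x155 (blk 21, set 5) → MISS  vc=[20, 45, 13]
14: 0xda (blk 13, set 5) → VC-HIT  vc=[20, 45, 21]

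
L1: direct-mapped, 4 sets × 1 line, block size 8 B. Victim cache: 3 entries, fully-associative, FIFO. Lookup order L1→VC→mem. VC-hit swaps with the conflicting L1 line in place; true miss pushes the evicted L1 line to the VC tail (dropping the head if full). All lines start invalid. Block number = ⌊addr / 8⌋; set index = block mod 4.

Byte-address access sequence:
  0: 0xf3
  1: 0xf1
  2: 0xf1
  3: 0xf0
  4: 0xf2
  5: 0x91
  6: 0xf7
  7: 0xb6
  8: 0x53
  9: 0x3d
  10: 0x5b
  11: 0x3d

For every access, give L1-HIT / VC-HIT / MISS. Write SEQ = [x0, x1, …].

  [0] addr=0xf3 blk=30 s=2: MISS | VC []
  [1] addr=0xf1 blk=30 s=2: L1-HIT | VC []
  [2] addr=0xf1 blk=30 s=2: L1-HIT | VC []
  [3] addr=0xf0 blk=30 s=2: L1-HIT | VC []
  [4] addr=0xf2 blk=30 s=2: L1-HIT | VC []
  [5] addr=0x91 blk=18 s=2: MISS | VC [30]
  [6] addr=0xf7 blk=30 s=2: VC-HIT | VC [18]
  [7] addr=0xb6 blk=22 s=2: MISS | VC [18, 30]
  [8] addr=0x53 blk=10 s=2: MISS | VC [18, 30, 22]
  [9] addr=0x3d blk=7 s=3: MISS | VC [18, 30, 22]
  [10] addr=0x5b blk=11 s=3: MISS | VC [30, 22, 7]
  [11] addr=0x3d blk=7 s=3: VC-HIT | VC [30, 22, 11]

SEQ = [MISS, L1-HIT, L1-HIT, L1-HIT, L1-HIT, MISS, VC-HIT, MISS, MISS, MISS, MISS, VC-HIT]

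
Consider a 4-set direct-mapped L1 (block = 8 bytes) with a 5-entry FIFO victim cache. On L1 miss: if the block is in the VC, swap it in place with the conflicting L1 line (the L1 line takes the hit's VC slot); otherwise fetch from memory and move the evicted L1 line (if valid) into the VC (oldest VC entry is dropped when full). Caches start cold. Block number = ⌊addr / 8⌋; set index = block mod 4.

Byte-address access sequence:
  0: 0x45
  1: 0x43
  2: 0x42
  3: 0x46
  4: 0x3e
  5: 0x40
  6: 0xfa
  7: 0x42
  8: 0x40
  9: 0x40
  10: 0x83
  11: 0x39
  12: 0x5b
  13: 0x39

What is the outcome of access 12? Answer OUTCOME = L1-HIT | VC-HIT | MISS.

OUTCOME = MISS

#0 0x45→b8/s0 MISS; vc=[]
#1 0x43→b8/s0 L1-HIT; vc=[]
#2 0x42→b8/s0 L1-HIT; vc=[]
#3 0x46→b8/s0 L1-HIT; vc=[]
#4 0x3e→b7/s3 MISS; vc=[]
#5 0x40→b8/s0 L1-HIT; vc=[]
#6 0xfa→b31/s3 MISS; vc=[7]
#7 0x42→b8/s0 L1-HIT; vc=[7]
#8 0x40→b8/s0 L1-HIT; vc=[7]
#9 0x40→b8/s0 L1-HIT; vc=[7]
#10 0x83→b16/s0 MISS; vc=[7,8]
#11 0x39→b7/s3 VC-HIT; vc=[31,8]
#12 0x5b→b11/s3 MISS; vc=[31,8,7]
#13 0x39→b7/s3 VC-HIT; vc=[31,8,11]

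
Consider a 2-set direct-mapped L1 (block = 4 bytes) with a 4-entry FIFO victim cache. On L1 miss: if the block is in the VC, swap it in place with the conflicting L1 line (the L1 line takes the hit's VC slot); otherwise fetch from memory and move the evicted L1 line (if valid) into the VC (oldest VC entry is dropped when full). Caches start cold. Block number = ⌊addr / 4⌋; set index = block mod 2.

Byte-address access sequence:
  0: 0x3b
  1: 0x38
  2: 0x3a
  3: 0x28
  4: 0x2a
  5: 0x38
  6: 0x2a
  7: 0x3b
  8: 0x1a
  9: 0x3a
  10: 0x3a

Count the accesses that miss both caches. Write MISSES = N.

MISSES = 3

0: 0x3b (blk 14, set 0) → MISS  vc=[]
1: 0x38 (blk 14, set 0) → L1-HIT  vc=[]
2: 0x3a (blk 14, set 0) → L1-HIT  vc=[]
3: 0x28 (blk 10, set 0) → MISS  vc=[14]
4: 0x2a (blk 10, set 0) → L1-HIT  vc=[14]
5: 0x38 (blk 14, set 0) → VC-HIT  vc=[10]
6: 0x2a (blk 10, set 0) → VC-HIT  vc=[14]
7: 0x3b (blk 14, set 0) → VC-HIT  vc=[10]
8: 0x1a (blk 6, set 0) → MISS  vc=[10, 14]
9: 0x3a (blk 14, set 0) → VC-HIT  vc=[10, 6]
10: 0x3a (blk 14, set 0) → L1-HIT  vc=[10, 6]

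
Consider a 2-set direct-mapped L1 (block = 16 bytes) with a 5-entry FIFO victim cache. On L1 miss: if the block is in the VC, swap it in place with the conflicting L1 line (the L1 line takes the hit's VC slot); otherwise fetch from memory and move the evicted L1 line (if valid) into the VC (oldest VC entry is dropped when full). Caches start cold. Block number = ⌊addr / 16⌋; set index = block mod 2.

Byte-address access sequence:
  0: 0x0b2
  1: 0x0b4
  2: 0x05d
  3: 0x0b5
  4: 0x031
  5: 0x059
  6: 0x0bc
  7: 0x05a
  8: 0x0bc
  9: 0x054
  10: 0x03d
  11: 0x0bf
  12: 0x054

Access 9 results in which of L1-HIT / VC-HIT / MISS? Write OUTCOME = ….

0: 0xb2 (blk 11, set 1) → MISS  vc=[]
1: 0xb4 (blk 11, set 1) → L1-HIT  vc=[]
2: 0x5d (blk 5, set 1) → MISS  vc=[11]
3: 0xb5 (blk 11, set 1) → VC-HIT  vc=[5]
4: 0x31 (blk 3, set 1) → MISS  vc=[5, 11]
5: 0x59 (blk 5, set 1) → VC-HIT  vc=[3, 11]
6: 0xbc (blk 11, set 1) → VC-HIT  vc=[3, 5]
7: 0x5a (blk 5, set 1) → VC-HIT  vc=[3, 11]
8: 0xbc (blk 11, set 1) → VC-HIT  vc=[3, 5]
9: 0x54 (blk 5, set 1) → VC-HIT  vc=[3, 11]
10: 0x3d (blk 3, set 1) → VC-HIT  vc=[5, 11]
11: 0xbf (blk 11, set 1) → VC-HIT  vc=[5, 3]
12: 0x54 (blk 5, set 1) → VC-HIT  vc=[11, 3]

OUTCOME = VC-HIT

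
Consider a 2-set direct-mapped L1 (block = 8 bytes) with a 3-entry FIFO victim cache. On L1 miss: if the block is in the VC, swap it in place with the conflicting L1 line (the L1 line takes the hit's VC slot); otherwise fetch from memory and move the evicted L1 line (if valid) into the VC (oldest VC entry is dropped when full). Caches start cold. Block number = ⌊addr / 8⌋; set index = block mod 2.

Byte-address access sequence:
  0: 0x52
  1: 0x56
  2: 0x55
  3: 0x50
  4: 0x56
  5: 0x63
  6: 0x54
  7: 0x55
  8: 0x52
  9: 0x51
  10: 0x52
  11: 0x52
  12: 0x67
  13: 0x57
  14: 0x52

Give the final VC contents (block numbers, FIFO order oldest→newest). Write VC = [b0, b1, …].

VC = [12]

  [0] addr=0x52 blk=10 s=0: MISS | VC []
  [1] addr=0x56 blk=10 s=0: L1-HIT | VC []
  [2] addr=0x55 blk=10 s=0: L1-HIT | VC []
  [3] addr=0x50 blk=10 s=0: L1-HIT | VC []
  [4] addr=0x56 blk=10 s=0: L1-HIT | VC []
  [5] addr=0x63 blk=12 s=0: MISS | VC [10]
  [6] addr=0x54 blk=10 s=0: VC-HIT | VC [12]
  [7] addr=0x55 blk=10 s=0: L1-HIT | VC [12]
  [8] addr=0x52 blk=10 s=0: L1-HIT | VC [12]
  [9] addr=0x51 blk=10 s=0: L1-HIT | VC [12]
  [10] addr=0x52 blk=10 s=0: L1-HIT | VC [12]
  [11] addr=0x52 blk=10 s=0: L1-HIT | VC [12]
  [12] addr=0x67 blk=12 s=0: VC-HIT | VC [10]
  [13] addr=0x57 blk=10 s=0: VC-HIT | VC [12]
  [14] addr=0x52 blk=10 s=0: L1-HIT | VC [12]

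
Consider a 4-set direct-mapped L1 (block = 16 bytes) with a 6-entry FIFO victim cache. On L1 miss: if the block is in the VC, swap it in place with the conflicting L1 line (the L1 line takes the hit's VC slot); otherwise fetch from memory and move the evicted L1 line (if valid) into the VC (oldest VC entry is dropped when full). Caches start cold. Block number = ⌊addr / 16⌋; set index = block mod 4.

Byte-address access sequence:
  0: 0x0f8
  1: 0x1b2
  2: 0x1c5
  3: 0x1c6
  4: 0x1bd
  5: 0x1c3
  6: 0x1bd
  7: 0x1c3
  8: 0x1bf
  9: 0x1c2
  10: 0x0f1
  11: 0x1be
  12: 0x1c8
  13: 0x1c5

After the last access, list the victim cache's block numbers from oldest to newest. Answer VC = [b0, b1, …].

#0 0xf8→b15/s3 MISS; vc=[]
#1 0x1b2→b27/s3 MISS; vc=[15]
#2 0x1c5→b28/s0 MISS; vc=[15]
#3 0x1c6→b28/s0 L1-HIT; vc=[15]
#4 0x1bd→b27/s3 L1-HIT; vc=[15]
#5 0x1c3→b28/s0 L1-HIT; vc=[15]
#6 0x1bd→b27/s3 L1-HIT; vc=[15]
#7 0x1c3→b28/s0 L1-HIT; vc=[15]
#8 0x1bf→b27/s3 L1-HIT; vc=[15]
#9 0x1c2→b28/s0 L1-HIT; vc=[15]
#10 0xf1→b15/s3 VC-HIT; vc=[27]
#11 0x1be→b27/s3 VC-HIT; vc=[15]
#12 0x1c8→b28/s0 L1-HIT; vc=[15]
#13 0x1c5→b28/s0 L1-HIT; vc=[15]

VC = [15]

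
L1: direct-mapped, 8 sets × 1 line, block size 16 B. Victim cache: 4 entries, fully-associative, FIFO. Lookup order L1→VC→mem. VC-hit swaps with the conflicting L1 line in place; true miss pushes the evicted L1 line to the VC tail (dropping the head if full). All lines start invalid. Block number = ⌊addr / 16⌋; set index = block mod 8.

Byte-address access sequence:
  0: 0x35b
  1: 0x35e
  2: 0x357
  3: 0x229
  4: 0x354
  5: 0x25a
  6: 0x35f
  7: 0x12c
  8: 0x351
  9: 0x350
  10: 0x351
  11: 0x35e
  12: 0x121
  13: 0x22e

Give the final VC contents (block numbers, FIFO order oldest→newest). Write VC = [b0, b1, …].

VC = [37, 18]

0: 0x35b (blk 53, set 5) → MISS  vc=[]
1: 0x35e (blk 53, set 5) → L1-HIT  vc=[]
2: 0x357 (blk 53, set 5) → L1-HIT  vc=[]
3: 0x229 (blk 34, set 2) → MISS  vc=[]
4: 0x354 (blk 53, set 5) → L1-HIT  vc=[]
5: 0x25a (blk 37, set 5) → MISS  vc=[53]
6: 0x35f (blk 53, set 5) → VC-HIT  vc=[37]
7: 0x12c (blk 18, set 2) → MISS  vc=[37, 34]
8: 0x351 (blk 53, set 5) → L1-HIT  vc=[37, 34]
9: 0x350 (blk 53, set 5) → L1-HIT  vc=[37, 34]
10: 0x351 (blk 53, set 5) → L1-HIT  vc=[37, 34]
11: 0x35e (blk 53, set 5) → L1-HIT  vc=[37, 34]
12: 0x121 (blk 18, set 2) → L1-HIT  vc=[37, 34]
13: 0x22e (blk 34, set 2) → VC-HIT  vc=[37, 18]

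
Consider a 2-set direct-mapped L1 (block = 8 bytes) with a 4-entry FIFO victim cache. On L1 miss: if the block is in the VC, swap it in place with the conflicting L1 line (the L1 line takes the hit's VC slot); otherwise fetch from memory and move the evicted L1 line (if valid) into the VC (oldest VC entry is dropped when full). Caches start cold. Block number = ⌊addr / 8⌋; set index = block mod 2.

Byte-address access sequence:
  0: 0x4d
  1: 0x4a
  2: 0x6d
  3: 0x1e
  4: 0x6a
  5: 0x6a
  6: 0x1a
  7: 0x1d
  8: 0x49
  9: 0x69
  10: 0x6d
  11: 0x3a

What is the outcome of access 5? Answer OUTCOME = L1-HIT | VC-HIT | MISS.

OUTCOME = L1-HIT

#0 0x4d→b9/s1 MISS; vc=[]
#1 0x4a→b9/s1 L1-HIT; vc=[]
#2 0x6d→b13/s1 MISS; vc=[9]
#3 0x1e→b3/s1 MISS; vc=[9,13]
#4 0x6a→b13/s1 VC-HIT; vc=[9,3]
#5 0x6a→b13/s1 L1-HIT; vc=[9,3]
#6 0x1a→b3/s1 VC-HIT; vc=[9,13]
#7 0x1d→b3/s1 L1-HIT; vc=[9,13]
#8 0x49→b9/s1 VC-HIT; vc=[3,13]
#9 0x69→b13/s1 VC-HIT; vc=[3,9]
#10 0x6d→b13/s1 L1-HIT; vc=[3,9]
#11 0x3a→b7/s1 MISS; vc=[3,9,13]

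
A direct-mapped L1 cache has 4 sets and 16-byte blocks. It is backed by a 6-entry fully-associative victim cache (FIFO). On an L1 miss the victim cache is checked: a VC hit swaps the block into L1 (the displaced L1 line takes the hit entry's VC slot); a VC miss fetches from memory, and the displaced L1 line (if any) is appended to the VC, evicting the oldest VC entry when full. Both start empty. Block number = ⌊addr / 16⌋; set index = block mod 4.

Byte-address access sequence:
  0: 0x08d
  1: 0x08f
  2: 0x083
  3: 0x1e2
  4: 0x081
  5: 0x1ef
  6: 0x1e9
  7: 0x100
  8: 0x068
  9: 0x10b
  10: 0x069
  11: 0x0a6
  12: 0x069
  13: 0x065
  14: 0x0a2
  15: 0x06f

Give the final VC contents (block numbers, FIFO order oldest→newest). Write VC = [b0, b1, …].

VC = [8, 30, 10]

0: 0x8d (blk 8, set 0) → MISS  vc=[]
1: 0x8f (blk 8, set 0) → L1-HIT  vc=[]
2: 0x83 (blk 8, set 0) → L1-HIT  vc=[]
3: 0x1e2 (blk 30, set 2) → MISS  vc=[]
4: 0x81 (blk 8, set 0) → L1-HIT  vc=[]
5: 0x1ef (blk 30, set 2) → L1-HIT  vc=[]
6: 0x1e9 (blk 30, set 2) → L1-HIT  vc=[]
7: 0x100 (blk 16, set 0) → MISS  vc=[8]
8: 0x68 (blk 6, set 2) → MISS  vc=[8, 30]
9: 0x10b (blk 16, set 0) → L1-HIT  vc=[8, 30]
10: 0x69 (blk 6, set 2) → L1-HIT  vc=[8, 30]
11: 0xa6 (blk 10, set 2) → MISS  vc=[8, 30, 6]
12: 0x69 (blk 6, set 2) → VC-HIT  vc=[8, 30, 10]
13: 0x65 (blk 6, set 2) → L1-HIT  vc=[8, 30, 10]
14: 0xa2 (blk 10, set 2) → VC-HIT  vc=[8, 30, 6]
15: 0x6f (blk 6, set 2) → VC-HIT  vc=[8, 30, 10]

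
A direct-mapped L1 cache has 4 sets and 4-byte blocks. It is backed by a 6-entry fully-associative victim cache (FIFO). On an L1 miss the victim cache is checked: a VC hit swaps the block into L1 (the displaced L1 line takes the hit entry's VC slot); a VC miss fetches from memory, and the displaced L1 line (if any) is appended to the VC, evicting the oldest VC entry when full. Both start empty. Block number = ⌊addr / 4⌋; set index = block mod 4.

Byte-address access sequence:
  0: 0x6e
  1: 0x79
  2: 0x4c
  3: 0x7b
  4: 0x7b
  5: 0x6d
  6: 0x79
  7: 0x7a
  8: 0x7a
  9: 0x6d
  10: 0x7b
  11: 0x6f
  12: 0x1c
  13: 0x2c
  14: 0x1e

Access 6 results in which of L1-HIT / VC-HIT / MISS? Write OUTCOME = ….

OUTCOME = L1-HIT

0: 0x6e (blk 27, set 3) → MISS  vc=[]
1: 0x79 (blk 30, set 2) → MISS  vc=[]
2: 0x4c (blk 19, set 3) → MISS  vc=[27]
3: 0x7b (blk 30, set 2) → L1-HIT  vc=[27]
4: 0x7b (blk 30, set 2) → L1-HIT  vc=[27]
5: 0x6d (blk 27, set 3) → VC-HIT  vc=[19]
6: 0x79 (blk 30, set 2) → L1-HIT  vc=[19]
7: 0x7a (blk 30, set 2) → L1-HIT  vc=[19]
8: 0x7a (blk 30, set 2) → L1-HIT  vc=[19]
9: 0x6d (blk 27, set 3) → L1-HIT  vc=[19]
10: 0x7b (blk 30, set 2) → L1-HIT  vc=[19]
11: 0x6f (blk 27, set 3) → L1-HIT  vc=[19]
12: 0x1c (blk 7, set 3) → MISS  vc=[19, 27]
13: 0x2c (blk 11, set 3) → MISS  vc=[19, 27, 7]
14: 0x1e (blk 7, set 3) → VC-HIT  vc=[19, 27, 11]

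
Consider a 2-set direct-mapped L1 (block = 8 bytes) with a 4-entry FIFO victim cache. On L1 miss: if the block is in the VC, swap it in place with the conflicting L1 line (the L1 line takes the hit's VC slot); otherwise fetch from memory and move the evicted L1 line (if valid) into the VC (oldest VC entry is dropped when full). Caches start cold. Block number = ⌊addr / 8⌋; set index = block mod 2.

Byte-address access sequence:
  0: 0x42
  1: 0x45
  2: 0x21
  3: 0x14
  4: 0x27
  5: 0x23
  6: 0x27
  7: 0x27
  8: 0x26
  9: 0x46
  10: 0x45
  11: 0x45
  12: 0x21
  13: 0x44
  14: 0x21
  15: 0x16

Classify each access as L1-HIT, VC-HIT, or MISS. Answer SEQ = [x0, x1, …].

#0 0x42→b8/s0 MISS; vc=[]
#1 0x45→b8/s0 L1-HIT; vc=[]
#2 0x21→b4/s0 MISS; vc=[8]
#3 0x14→b2/s0 MISS; vc=[8,4]
#4 0x27→b4/s0 VC-HIT; vc=[8,2]
#5 0x23→b4/s0 L1-HIT; vc=[8,2]
#6 0x27→b4/s0 L1-HIT; vc=[8,2]
#7 0x27→b4/s0 L1-HIT; vc=[8,2]
#8 0x26→b4/s0 L1-HIT; vc=[8,2]
#9 0x46→b8/s0 VC-HIT; vc=[4,2]
#10 0x45→b8/s0 L1-HIT; vc=[4,2]
#11 0x45→b8/s0 L1-HIT; vc=[4,2]
#12 0x21→b4/s0 VC-HIT; vc=[8,2]
#13 0x44→b8/s0 VC-HIT; vc=[4,2]
#14 0x21→b4/s0 VC-HIT; vc=[8,2]
#15 0x16→b2/s0 VC-HIT; vc=[8,4]

SEQ = [MISS, L1-HIT, MISS, MISS, VC-HIT, L1-HIT, L1-HIT, L1-HIT, L1-HIT, VC-HIT, L1-HIT, L1-HIT, VC-HIT, VC-HIT, VC-HIT, VC-HIT]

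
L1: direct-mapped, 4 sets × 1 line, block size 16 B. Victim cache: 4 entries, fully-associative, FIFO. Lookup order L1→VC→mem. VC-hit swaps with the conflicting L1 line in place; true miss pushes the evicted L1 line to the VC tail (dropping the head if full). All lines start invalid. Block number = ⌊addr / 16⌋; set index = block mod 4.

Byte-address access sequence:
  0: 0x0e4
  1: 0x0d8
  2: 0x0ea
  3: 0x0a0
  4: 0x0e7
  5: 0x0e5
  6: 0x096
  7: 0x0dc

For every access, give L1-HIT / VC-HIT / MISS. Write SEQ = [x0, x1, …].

0: 0xe4 (blk 14, set 2) → MISS  vc=[]
1: 0xd8 (blk 13, set 1) → MISS  vc=[]
2: 0xea (blk 14, set 2) → L1-HIT  vc=[]
3: 0xa0 (blk 10, set 2) → MISS  vc=[14]
4: 0xe7 (blk 14, set 2) → VC-HIT  vc=[10]
5: 0xe5 (blk 14, set 2) → L1-HIT  vc=[10]
6: 0x96 (blk 9, set 1) → MISS  vc=[10, 13]
7: 0xdc (blk 13, set 1) → VC-HIT  vc=[10, 9]

SEQ = [MISS, MISS, L1-HIT, MISS, VC-HIT, L1-HIT, MISS, VC-HIT]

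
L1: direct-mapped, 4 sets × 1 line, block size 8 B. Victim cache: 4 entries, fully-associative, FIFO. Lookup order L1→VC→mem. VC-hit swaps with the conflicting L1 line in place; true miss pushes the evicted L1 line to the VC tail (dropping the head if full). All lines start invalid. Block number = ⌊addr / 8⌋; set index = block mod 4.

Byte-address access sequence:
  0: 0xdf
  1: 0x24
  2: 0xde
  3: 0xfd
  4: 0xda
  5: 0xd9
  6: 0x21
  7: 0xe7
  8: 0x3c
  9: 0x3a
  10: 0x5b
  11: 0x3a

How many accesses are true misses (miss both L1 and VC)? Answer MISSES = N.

0: 0xdf (blk 27, set 3) → MISS  vc=[]
1: 0x24 (blk 4, set 0) → MISS  vc=[]
2: 0xde (blk 27, set 3) → L1-HIT  vc=[]
3: 0xfd (blk 31, set 3) → MISS  vc=[27]
4: 0xda (blk 27, set 3) → VC-HIT  vc=[31]
5: 0xd9 (blk 27, set 3) → L1-HIT  vc=[31]
6: 0x21 (blk 4, set 0) → L1-HIT  vc=[31]
7: 0xe7 (blk 28, set 0) → MISS  vc=[31, 4]
8: 0x3c (blk 7, set 3) → MISS  vc=[31, 4, 27]
9: 0x3a (blk 7, set 3) → L1-HIT  vc=[31, 4, 27]
10: 0x5b (blk 11, set 3) → MISS  vc=[31, 4, 27, 7]
11: 0x3a (blk 7, set 3) → VC-HIT  vc=[31, 4, 27, 11]

MISSES = 6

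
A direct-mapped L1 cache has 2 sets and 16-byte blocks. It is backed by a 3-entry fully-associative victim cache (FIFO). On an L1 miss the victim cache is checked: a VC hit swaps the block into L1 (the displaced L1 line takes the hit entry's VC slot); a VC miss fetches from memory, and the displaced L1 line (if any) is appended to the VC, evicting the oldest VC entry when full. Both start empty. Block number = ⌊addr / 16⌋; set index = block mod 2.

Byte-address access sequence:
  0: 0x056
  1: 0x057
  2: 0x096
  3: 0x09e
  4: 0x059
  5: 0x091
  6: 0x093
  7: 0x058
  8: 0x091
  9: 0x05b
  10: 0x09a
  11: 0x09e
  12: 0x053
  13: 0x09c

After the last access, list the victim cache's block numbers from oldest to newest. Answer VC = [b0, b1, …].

0: 0x56 (blk 5, set 1) → MISS  vc=[]
1: 0x57 (blk 5, set 1) → L1-HIT  vc=[]
2: 0x96 (blk 9, set 1) → MISS  vc=[5]
3: 0x9e (blk 9, set 1) → L1-HIT  vc=[5]
4: 0x59 (blk 5, set 1) → VC-HIT  vc=[9]
5: 0x91 (blk 9, set 1) → VC-HIT  vc=[5]
6: 0x93 (blk 9, set 1) → L1-HIT  vc=[5]
7: 0x58 (blk 5, set 1) → VC-HIT  vc=[9]
8: 0x91 (blk 9, set 1) → VC-HIT  vc=[5]
9: 0x5b (blk 5, set 1) → VC-HIT  vc=[9]
10: 0x9a (blk 9, set 1) → VC-HIT  vc=[5]
11: 0x9e (blk 9, set 1) → L1-HIT  vc=[5]
12: 0x53 (blk 5, set 1) → VC-HIT  vc=[9]
13: 0x9c (blk 9, set 1) → VC-HIT  vc=[5]

VC = [5]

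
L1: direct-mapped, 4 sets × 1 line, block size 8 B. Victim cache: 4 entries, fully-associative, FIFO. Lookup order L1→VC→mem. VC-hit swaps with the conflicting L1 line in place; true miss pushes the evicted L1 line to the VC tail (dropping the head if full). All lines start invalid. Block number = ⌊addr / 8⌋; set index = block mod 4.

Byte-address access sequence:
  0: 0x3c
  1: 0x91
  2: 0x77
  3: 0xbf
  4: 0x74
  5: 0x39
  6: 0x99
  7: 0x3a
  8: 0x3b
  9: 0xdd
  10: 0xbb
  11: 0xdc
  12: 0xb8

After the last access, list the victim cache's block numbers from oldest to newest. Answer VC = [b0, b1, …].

  [0] addr=0x3c blk=7 s=3: MISS | VC []
  [1] addr=0x91 blk=18 s=2: MISS | VC []
  [2] addr=0x77 blk=14 s=2: MISS | VC [18]
  [3] addr=0xbf blk=23 s=3: MISS | VC [18, 7]
  [4] addr=0x74 blk=14 s=2: L1-HIT | VC [18, 7]
  [5] addr=0x39 blk=7 s=3: VC-HIT | VC [18, 23]
  [6] addr=0x99 blk=19 s=3: MISS | VC [18, 23, 7]
  [7] addr=0x3a blk=7 s=3: VC-HIT | VC [18, 23, 19]
  [8] addr=0x3b blk=7 s=3: L1-HIT | VC [18, 23, 19]
  [9] addr=0xdd blk=27 s=3: MISS | VC [18, 23, 19, 7]
  [10] addr=0xbb blk=23 s=3: VC-HIT | VC [18, 27, 19, 7]
  [11] addr=0xdc blk=27 s=3: VC-HIT | VC [18, 23, 19, 7]
  [12] addr=0xb8 blk=23 s=3: VC-HIT | VC [18, 27, 19, 7]

VC = [18, 27, 19, 7]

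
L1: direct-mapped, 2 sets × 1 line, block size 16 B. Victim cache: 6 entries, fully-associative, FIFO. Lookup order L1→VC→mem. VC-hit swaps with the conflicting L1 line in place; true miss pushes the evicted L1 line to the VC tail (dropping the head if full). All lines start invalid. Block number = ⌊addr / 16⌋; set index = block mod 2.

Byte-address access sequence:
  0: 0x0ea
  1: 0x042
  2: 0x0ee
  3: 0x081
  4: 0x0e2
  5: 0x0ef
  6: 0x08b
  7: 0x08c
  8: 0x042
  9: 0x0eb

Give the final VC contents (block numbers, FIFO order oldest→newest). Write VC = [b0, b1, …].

0: 0xea (blk 14, set 0) → MISS  vc=[]
1: 0x42 (blk 4, set 0) → MISS  vc=[14]
2: 0xee (blk 14, set 0) → VC-HIT  vc=[4]
3: 0x81 (blk 8, set 0) → MISS  vc=[4, 14]
4: 0xe2 (blk 14, set 0) → VC-HIT  vc=[4, 8]
5: 0xef (blk 14, set 0) → L1-HIT  vc=[4, 8]
6: 0x8b (blk 8, set 0) → VC-HIT  vc=[4, 14]
7: 0x8c (blk 8, set 0) → L1-HIT  vc=[4, 14]
8: 0x42 (blk 4, set 0) → VC-HIT  vc=[8, 14]
9: 0xeb (blk 14, set 0) → VC-HIT  vc=[8, 4]

VC = [8, 4]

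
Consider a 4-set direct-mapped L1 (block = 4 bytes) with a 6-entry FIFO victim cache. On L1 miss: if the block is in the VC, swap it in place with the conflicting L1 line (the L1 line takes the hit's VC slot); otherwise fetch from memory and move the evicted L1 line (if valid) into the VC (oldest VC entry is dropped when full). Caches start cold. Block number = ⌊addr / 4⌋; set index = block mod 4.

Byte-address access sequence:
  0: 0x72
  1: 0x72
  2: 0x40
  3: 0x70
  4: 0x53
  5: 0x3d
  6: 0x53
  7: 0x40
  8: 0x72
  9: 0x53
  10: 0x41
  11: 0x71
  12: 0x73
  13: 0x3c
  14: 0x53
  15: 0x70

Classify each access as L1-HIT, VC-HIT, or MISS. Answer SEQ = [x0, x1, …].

SEQ = [MISS, L1-HIT, MISS, VC-HIT, MISS, MISS, L1-HIT, VC-HIT, VC-HIT, VC-HIT, VC-HIT, VC-HIT, L1-HIT, L1-HIT, VC-HIT, VC-HIT]

  [0] addr=0x72 blk=28 s=0: MISS | VC []
  [1] addr=0x72 blk=28 s=0: L1-HIT | VC []
  [2] addr=0x40 blk=16 s=0: MISS | VC [28]
  [3] addr=0x70 blk=28 s=0: VC-HIT | VC [16]
  [4] addr=0x53 blk=20 s=0: MISS | VC [16, 28]
  [5] addr=0x3d blk=15 s=3: MISS | VC [16, 28]
  [6] addr=0x53 blk=20 s=0: L1-HIT | VC [16, 28]
  [7] addr=0x40 blk=16 s=0: VC-HIT | VC [20, 28]
  [8] addr=0x72 blk=28 s=0: VC-HIT | VC [20, 16]
  [9] addr=0x53 blk=20 s=0: VC-HIT | VC [28, 16]
  [10] addr=0x41 blk=16 s=0: VC-HIT | VC [28, 20]
  [11] addr=0x71 blk=28 s=0: VC-HIT | VC [16, 20]
  [12] addr=0x73 blk=28 s=0: L1-HIT | VC [16, 20]
  [13] addr=0x3c blk=15 s=3: L1-HIT | VC [16, 20]
  [14] addr=0x53 blk=20 s=0: VC-HIT | VC [16, 28]
  [15] addr=0x70 blk=28 s=0: VC-HIT | VC [16, 20]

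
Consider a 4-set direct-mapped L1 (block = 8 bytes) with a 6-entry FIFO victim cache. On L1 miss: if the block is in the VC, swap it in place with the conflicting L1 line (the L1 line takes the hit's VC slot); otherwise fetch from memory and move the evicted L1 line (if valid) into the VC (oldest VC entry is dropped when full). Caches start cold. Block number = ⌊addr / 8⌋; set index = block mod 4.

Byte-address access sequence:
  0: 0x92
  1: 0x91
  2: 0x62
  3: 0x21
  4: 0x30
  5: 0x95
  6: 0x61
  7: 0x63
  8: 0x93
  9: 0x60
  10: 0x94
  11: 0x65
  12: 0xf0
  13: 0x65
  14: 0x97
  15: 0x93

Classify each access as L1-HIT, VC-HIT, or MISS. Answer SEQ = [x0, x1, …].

  [0] addr=0x92 blk=18 s=2: MISS | VC []
  [1] addr=0x91 blk=18 s=2: L1-HIT | VC []
  [2] addr=0x62 blk=12 s=0: MISS | VC []
  [3] addr=0x21 blk=4 s=0: MISS | VC [12]
  [4] addr=0x30 blk=6 s=2: MISS | VC [12, 18]
  [5] addr=0x95 blk=18 s=2: VC-HIT | VC [12, 6]
  [6] addr=0x61 blk=12 s=0: VC-HIT | VC [4, 6]
  [7] addr=0x63 blk=12 s=0: L1-HIT | VC [4, 6]
  [8] addr=0x93 blk=18 s=2: L1-HIT | VC [4, 6]
  [9] addr=0x60 blk=12 s=0: L1-HIT | VC [4, 6]
  [10] addr=0x94 blk=18 s=2: L1-HIT | VC [4, 6]
  [11] addr=0x65 blk=12 s=0: L1-HIT | VC [4, 6]
  [12] addr=0xf0 blk=30 s=2: MISS | VC [4, 6, 18]
  [13] addr=0x65 blk=12 s=0: L1-HIT | VC [4, 6, 18]
  [14] addr=0x97 blk=18 s=2: VC-HIT | VC [4, 6, 30]
  [15] addr=0x93 blk=18 s=2: L1-HIT | VC [4, 6, 30]

SEQ = [MISS, L1-HIT, MISS, MISS, MISS, VC-HIT, VC-HIT, L1-HIT, L1-HIT, L1-HIT, L1-HIT, L1-HIT, MISS, L1-HIT, VC-HIT, L1-HIT]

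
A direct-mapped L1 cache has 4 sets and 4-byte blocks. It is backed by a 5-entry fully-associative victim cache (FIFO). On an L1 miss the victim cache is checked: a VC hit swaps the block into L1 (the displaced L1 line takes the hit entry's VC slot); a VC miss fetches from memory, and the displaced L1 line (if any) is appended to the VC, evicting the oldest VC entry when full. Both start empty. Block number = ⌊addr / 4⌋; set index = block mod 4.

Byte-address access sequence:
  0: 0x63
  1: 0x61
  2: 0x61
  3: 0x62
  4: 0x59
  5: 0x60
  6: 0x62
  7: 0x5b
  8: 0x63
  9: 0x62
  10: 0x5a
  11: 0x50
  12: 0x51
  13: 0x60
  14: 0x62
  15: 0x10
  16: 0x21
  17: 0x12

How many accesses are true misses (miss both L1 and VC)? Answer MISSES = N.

MISSES = 5

#0 0x63→b24/s0 MISS; vc=[]
#1 0x61→b24/s0 L1-HIT; vc=[]
#2 0x61→b24/s0 L1-HIT; vc=[]
#3 0x62→b24/s0 L1-HIT; vc=[]
#4 0x59→b22/s2 MISS; vc=[]
#5 0x60→b24/s0 L1-HIT; vc=[]
#6 0x62→b24/s0 L1-HIT; vc=[]
#7 0x5b→b22/s2 L1-HIT; vc=[]
#8 0x63→b24/s0 L1-HIT; vc=[]
#9 0x62→b24/s0 L1-HIT; vc=[]
#10 0x5a→b22/s2 L1-HIT; vc=[]
#11 0x50→b20/s0 MISS; vc=[24]
#12 0x51→b20/s0 L1-HIT; vc=[24]
#13 0x60→b24/s0 VC-HIT; vc=[20]
#14 0x62→b24/s0 L1-HIT; vc=[20]
#15 0x10→b4/s0 MISS; vc=[20,24]
#16 0x21→b8/s0 MISS; vc=[20,24,4]
#17 0x12→b4/s0 VC-HIT; vc=[20,24,8]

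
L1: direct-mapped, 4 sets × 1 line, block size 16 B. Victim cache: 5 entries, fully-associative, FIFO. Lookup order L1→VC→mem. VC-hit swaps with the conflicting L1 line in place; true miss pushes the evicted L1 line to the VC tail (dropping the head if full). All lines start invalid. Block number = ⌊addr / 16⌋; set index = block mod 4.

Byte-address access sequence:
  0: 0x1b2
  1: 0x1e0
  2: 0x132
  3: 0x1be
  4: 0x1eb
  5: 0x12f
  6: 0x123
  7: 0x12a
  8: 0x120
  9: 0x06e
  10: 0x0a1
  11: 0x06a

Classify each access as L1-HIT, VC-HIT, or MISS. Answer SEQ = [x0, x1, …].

SEQ = [MISS, MISS, MISS, VC-HIT, L1-HIT, MISS, L1-HIT, L1-HIT, L1-HIT, MISS, MISS, VC-HIT]

  [0] addr=0x1b2 blk=27 s=3: MISS | VC []
  [1] addr=0x1e0 blk=30 s=2: MISS | VC []
  [2] addr=0x132 blk=19 s=3: MISS | VC [27]
  [3] addr=0x1be blk=27 s=3: VC-HIT | VC [19]
  [4] addr=0x1eb blk=30 s=2: L1-HIT | VC [19]
  [5] addr=0x12f blk=18 s=2: MISS | VC [19, 30]
  [6] addr=0x123 blk=18 s=2: L1-HIT | VC [19, 30]
  [7] addr=0x12a blk=18 s=2: L1-HIT | VC [19, 30]
  [8] addr=0x120 blk=18 s=2: L1-HIT | VC [19, 30]
  [9] addr=0x6e blk=6 s=2: MISS | VC [19, 30, 18]
  [10] addr=0xa1 blk=10 s=2: MISS | VC [19, 30, 18, 6]
  [11] addr=0x6a blk=6 s=2: VC-HIT | VC [19, 30, 18, 10]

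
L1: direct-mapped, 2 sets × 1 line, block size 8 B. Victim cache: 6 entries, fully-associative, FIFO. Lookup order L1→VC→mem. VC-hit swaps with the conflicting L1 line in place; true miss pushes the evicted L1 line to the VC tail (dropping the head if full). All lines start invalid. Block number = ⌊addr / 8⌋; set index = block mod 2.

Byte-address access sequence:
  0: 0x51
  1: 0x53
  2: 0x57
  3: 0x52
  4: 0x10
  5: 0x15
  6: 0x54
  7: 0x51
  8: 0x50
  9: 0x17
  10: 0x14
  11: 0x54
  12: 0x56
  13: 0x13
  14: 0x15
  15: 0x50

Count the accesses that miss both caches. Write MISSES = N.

  [0] addr=0x51 blk=10 s=0: MISS | VC []
  [1] addr=0x53 blk=10 s=0: L1-HIT | VC []
  [2] addr=0x57 blk=10 s=0: L1-HIT | VC []
  [3] addr=0x52 blk=10 s=0: L1-HIT | VC []
  [4] addr=0x10 blk=2 s=0: MISS | VC [10]
  [5] addr=0x15 blk=2 s=0: L1-HIT | VC [10]
  [6] addr=0x54 blk=10 s=0: VC-HIT | VC [2]
  [7] addr=0x51 blk=10 s=0: L1-HIT | VC [2]
  [8] addr=0x50 blk=10 s=0: L1-HIT | VC [2]
  [9] addr=0x17 blk=2 s=0: VC-HIT | VC [10]
  [10] addr=0x14 blk=2 s=0: L1-HIT | VC [10]
  [11] addr=0x54 blk=10 s=0: VC-HIT | VC [2]
  [12] addr=0x56 blk=10 s=0: L1-HIT | VC [2]
  [13] addr=0x13 blk=2 s=0: VC-HIT | VC [10]
  [14] addr=0x15 blk=2 s=0: L1-HIT | VC [10]
  [15] addr=0x50 blk=10 s=0: VC-HIT | VC [2]

MISSES = 2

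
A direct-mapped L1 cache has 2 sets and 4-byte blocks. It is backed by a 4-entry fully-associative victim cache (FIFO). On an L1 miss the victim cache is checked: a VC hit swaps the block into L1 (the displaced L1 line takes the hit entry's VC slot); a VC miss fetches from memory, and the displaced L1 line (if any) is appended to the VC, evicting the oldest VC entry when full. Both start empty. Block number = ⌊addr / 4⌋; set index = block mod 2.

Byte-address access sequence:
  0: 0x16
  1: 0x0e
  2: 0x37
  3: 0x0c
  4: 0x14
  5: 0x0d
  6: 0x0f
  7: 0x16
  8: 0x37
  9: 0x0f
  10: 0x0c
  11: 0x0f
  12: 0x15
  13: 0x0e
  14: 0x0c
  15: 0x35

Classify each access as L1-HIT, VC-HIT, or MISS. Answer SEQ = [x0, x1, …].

  [0] addr=0x16 blk=5 s=1: MISS | VC []
  [1] addr=0xe blk=3 s=1: MISS | VC [5]
  [2] addr=0x37 blk=13 s=1: MISS | VC [5, 3]
  [3] addr=0xc blk=3 s=1: VC-HIT | VC [5, 13]
  [4] addr=0x14 blk=5 s=1: VC-HIT | VC [3, 13]
  [5] addr=0xd blk=3 s=1: VC-HIT | VC [5, 13]
  [6] addr=0xf blk=3 s=1: L1-HIT | VC [5, 13]
  [7] addr=0x16 blk=5 s=1: VC-HIT | VC [3, 13]
  [8] addr=0x37 blk=13 s=1: VC-HIT | VC [3, 5]
  [9] addr=0xf blk=3 s=1: VC-HIT | VC [13, 5]
  [10] addr=0xc blk=3 s=1: L1-HIT | VC [13, 5]
  [11] addr=0xf blk=3 s=1: L1-HIT | VC [13, 5]
  [12] addr=0x15 blk=5 s=1: VC-HIT | VC [13, 3]
  [13] addr=0xe blk=3 s=1: VC-HIT | VC [13, 5]
  [14] addr=0xc blk=3 s=1: L1-HIT | VC [13, 5]
  [15] addr=0x35 blk=13 s=1: VC-HIT | VC [3, 5]

SEQ = [MISS, MISS, MISS, VC-HIT, VC-HIT, VC-HIT, L1-HIT, VC-HIT, VC-HIT, VC-HIT, L1-HIT, L1-HIT, VC-HIT, VC-HIT, L1-HIT, VC-HIT]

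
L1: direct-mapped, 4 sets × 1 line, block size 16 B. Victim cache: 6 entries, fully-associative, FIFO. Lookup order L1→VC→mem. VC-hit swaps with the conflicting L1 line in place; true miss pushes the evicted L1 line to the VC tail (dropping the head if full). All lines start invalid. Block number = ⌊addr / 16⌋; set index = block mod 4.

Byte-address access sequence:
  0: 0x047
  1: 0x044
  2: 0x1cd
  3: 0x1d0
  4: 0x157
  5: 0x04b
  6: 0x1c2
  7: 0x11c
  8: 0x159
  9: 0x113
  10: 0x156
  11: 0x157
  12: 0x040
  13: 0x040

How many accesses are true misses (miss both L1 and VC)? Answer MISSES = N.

MISSES = 5

#0 0x47→b4/s0 MISS; vc=[]
#1 0x44→b4/s0 L1-HIT; vc=[]
#2 0x1cd→b28/s0 MISS; vc=[4]
#3 0x1d0→b29/s1 MISS; vc=[4]
#4 0x157→b21/s1 MISS; vc=[4,29]
#5 0x4b→b4/s0 VC-HIT; vc=[28,29]
#6 0x1c2→b28/s0 VC-HIT; vc=[4,29]
#7 0x11c→b17/s1 MISS; vc=[4,29,21]
#8 0x159→b21/s1 VC-HIT; vc=[4,29,17]
#9 0x113→b17/s1 VC-HIT; vc=[4,29,21]
#10 0x156→b21/s1 VC-HIT; vc=[4,29,17]
#11 0x157→b21/s1 L1-HIT; vc=[4,29,17]
#12 0x40→b4/s0 VC-HIT; vc=[28,29,17]
#13 0x40→b4/s0 L1-HIT; vc=[28,29,17]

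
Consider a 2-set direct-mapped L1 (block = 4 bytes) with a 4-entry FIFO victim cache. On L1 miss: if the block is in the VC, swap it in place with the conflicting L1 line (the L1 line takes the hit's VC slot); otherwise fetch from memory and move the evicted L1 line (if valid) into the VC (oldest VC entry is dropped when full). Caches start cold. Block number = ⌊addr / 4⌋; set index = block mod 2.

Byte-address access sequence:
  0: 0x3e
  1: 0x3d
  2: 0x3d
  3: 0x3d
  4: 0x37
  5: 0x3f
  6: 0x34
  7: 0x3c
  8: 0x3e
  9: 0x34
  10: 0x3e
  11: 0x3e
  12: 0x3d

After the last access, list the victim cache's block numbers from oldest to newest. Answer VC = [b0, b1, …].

VC = [13]

#0 0x3e→b15/s1 MISS; vc=[]
#1 0x3d→b15/s1 L1-HIT; vc=[]
#2 0x3d→b15/s1 L1-HIT; vc=[]
#3 0x3d→b15/s1 L1-HIT; vc=[]
#4 0x37→b13/s1 MISS; vc=[15]
#5 0x3f→b15/s1 VC-HIT; vc=[13]
#6 0x34→b13/s1 VC-HIT; vc=[15]
#7 0x3c→b15/s1 VC-HIT; vc=[13]
#8 0x3e→b15/s1 L1-HIT; vc=[13]
#9 0x34→b13/s1 VC-HIT; vc=[15]
#10 0x3e→b15/s1 VC-HIT; vc=[13]
#11 0x3e→b15/s1 L1-HIT; vc=[13]
#12 0x3d→b15/s1 L1-HIT; vc=[13]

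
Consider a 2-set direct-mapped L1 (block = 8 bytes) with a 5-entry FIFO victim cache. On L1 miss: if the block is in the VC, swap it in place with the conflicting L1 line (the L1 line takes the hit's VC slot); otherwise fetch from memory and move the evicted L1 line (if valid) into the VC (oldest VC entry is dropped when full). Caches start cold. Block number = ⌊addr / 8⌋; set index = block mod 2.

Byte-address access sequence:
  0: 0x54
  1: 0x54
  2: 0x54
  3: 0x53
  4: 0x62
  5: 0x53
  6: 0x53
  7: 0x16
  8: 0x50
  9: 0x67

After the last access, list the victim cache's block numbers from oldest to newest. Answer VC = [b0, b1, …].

VC = [10, 2]

#0 0x54→b10/s0 MISS; vc=[]
#1 0x54→b10/s0 L1-HIT; vc=[]
#2 0x54→b10/s0 L1-HIT; vc=[]
#3 0x53→b10/s0 L1-HIT; vc=[]
#4 0x62→b12/s0 MISS; vc=[10]
#5 0x53→b10/s0 VC-HIT; vc=[12]
#6 0x53→b10/s0 L1-HIT; vc=[12]
#7 0x16→b2/s0 MISS; vc=[12,10]
#8 0x50→b10/s0 VC-HIT; vc=[12,2]
#9 0x67→b12/s0 VC-HIT; vc=[10,2]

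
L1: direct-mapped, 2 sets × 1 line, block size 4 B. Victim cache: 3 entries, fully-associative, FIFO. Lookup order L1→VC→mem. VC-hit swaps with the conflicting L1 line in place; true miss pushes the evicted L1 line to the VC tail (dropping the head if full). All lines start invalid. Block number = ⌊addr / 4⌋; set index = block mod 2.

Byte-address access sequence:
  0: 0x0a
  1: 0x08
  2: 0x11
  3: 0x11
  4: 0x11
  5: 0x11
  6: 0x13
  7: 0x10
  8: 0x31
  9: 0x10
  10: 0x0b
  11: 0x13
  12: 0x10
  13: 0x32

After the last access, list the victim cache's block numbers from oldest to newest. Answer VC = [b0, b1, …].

0: 0xa (blk 2, set 0) → MISS  vc=[]
1: 0x8 (blk 2, set 0) → L1-HIT  vc=[]
2: 0x11 (blk 4, set 0) → MISS  vc=[2]
3: 0x11 (blk 4, set 0) → L1-HIT  vc=[2]
4: 0x11 (blk 4, set 0) → L1-HIT  vc=[2]
5: 0x11 (blk 4, set 0) → L1-HIT  vc=[2]
6: 0x13 (blk 4, set 0) → L1-HIT  vc=[2]
7: 0x10 (blk 4, set 0) → L1-HIT  vc=[2]
8: 0x31 (blk 12, set 0) → MISS  vc=[2, 4]
9: 0x10 (blk 4, set 0) → VC-HIT  vc=[2, 12]
10: 0xb (blk 2, set 0) → VC-HIT  vc=[4, 12]
11: 0x13 (blk 4, set 0) → VC-HIT  vc=[2, 12]
12: 0x10 (blk 4, set 0) → L1-HIT  vc=[2, 12]
13: 0x32 (blk 12, set 0) → VC-HIT  vc=[2, 4]

VC = [2, 4]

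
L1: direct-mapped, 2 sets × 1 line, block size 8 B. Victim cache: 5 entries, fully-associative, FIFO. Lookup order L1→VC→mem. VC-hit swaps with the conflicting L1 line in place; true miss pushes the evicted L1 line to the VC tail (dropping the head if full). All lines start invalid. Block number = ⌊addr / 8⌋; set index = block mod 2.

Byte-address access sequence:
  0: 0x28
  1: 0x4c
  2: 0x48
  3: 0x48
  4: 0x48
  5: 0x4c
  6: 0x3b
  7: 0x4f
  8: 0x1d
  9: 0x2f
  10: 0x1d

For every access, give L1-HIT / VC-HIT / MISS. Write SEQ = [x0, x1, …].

SEQ = [MISS, MISS, L1-HIT, L1-HIT, L1-HIT, L1-HIT, MISS, VC-HIT, MISS, VC-HIT, VC-HIT]

  [0] addr=0x28 blk=5 s=1: MISS | VC []
  [1] addr=0x4c blk=9 s=1: MISS | VC [5]
  [2] addr=0x48 blk=9 s=1: L1-HIT | VC [5]
  [3] addr=0x48 blk=9 s=1: L1-HIT | VC [5]
  [4] addr=0x48 blk=9 s=1: L1-HIT | VC [5]
  [5] addr=0x4c blk=9 s=1: L1-HIT | VC [5]
  [6] addr=0x3b blk=7 s=1: MISS | VC [5, 9]
  [7] addr=0x4f blk=9 s=1: VC-HIT | VC [5, 7]
  [8] addr=0x1d blk=3 s=1: MISS | VC [5, 7, 9]
  [9] addr=0x2f blk=5 s=1: VC-HIT | VC [3, 7, 9]
  [10] addr=0x1d blk=3 s=1: VC-HIT | VC [5, 7, 9]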